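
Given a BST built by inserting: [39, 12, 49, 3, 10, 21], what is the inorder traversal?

Tree insertion order: [39, 12, 49, 3, 10, 21]
Tree (level-order array): [39, 12, 49, 3, 21, None, None, None, 10]
Inorder traversal: [3, 10, 12, 21, 39, 49]


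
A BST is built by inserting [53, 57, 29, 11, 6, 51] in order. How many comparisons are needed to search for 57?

Search path for 57: 53 -> 57
Found: True
Comparisons: 2


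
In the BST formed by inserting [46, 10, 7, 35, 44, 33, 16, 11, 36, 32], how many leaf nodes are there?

Tree built from: [46, 10, 7, 35, 44, 33, 16, 11, 36, 32]
Tree (level-order array): [46, 10, None, 7, 35, None, None, 33, 44, 16, None, 36, None, 11, 32]
Rule: A leaf has 0 children.
Per-node child counts:
  node 46: 1 child(ren)
  node 10: 2 child(ren)
  node 7: 0 child(ren)
  node 35: 2 child(ren)
  node 33: 1 child(ren)
  node 16: 2 child(ren)
  node 11: 0 child(ren)
  node 32: 0 child(ren)
  node 44: 1 child(ren)
  node 36: 0 child(ren)
Matching nodes: [7, 11, 32, 36]
Count of leaf nodes: 4


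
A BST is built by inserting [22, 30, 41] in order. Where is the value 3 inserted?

Starting tree (level order): [22, None, 30, None, 41]
Insertion path: 22
Result: insert 3 as left child of 22
Final tree (level order): [22, 3, 30, None, None, None, 41]


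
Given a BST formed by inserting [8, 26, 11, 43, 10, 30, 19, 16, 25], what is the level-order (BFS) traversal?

Tree insertion order: [8, 26, 11, 43, 10, 30, 19, 16, 25]
Tree (level-order array): [8, None, 26, 11, 43, 10, 19, 30, None, None, None, 16, 25]
BFS from the root, enqueuing left then right child of each popped node:
  queue [8] -> pop 8, enqueue [26], visited so far: [8]
  queue [26] -> pop 26, enqueue [11, 43], visited so far: [8, 26]
  queue [11, 43] -> pop 11, enqueue [10, 19], visited so far: [8, 26, 11]
  queue [43, 10, 19] -> pop 43, enqueue [30], visited so far: [8, 26, 11, 43]
  queue [10, 19, 30] -> pop 10, enqueue [none], visited so far: [8, 26, 11, 43, 10]
  queue [19, 30] -> pop 19, enqueue [16, 25], visited so far: [8, 26, 11, 43, 10, 19]
  queue [30, 16, 25] -> pop 30, enqueue [none], visited so far: [8, 26, 11, 43, 10, 19, 30]
  queue [16, 25] -> pop 16, enqueue [none], visited so far: [8, 26, 11, 43, 10, 19, 30, 16]
  queue [25] -> pop 25, enqueue [none], visited so far: [8, 26, 11, 43, 10, 19, 30, 16, 25]
Result: [8, 26, 11, 43, 10, 19, 30, 16, 25]


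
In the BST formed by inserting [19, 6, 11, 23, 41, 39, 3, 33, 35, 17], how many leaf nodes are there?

Tree built from: [19, 6, 11, 23, 41, 39, 3, 33, 35, 17]
Tree (level-order array): [19, 6, 23, 3, 11, None, 41, None, None, None, 17, 39, None, None, None, 33, None, None, 35]
Rule: A leaf has 0 children.
Per-node child counts:
  node 19: 2 child(ren)
  node 6: 2 child(ren)
  node 3: 0 child(ren)
  node 11: 1 child(ren)
  node 17: 0 child(ren)
  node 23: 1 child(ren)
  node 41: 1 child(ren)
  node 39: 1 child(ren)
  node 33: 1 child(ren)
  node 35: 0 child(ren)
Matching nodes: [3, 17, 35]
Count of leaf nodes: 3


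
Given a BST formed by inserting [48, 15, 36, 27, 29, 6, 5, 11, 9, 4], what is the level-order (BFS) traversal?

Tree insertion order: [48, 15, 36, 27, 29, 6, 5, 11, 9, 4]
Tree (level-order array): [48, 15, None, 6, 36, 5, 11, 27, None, 4, None, 9, None, None, 29]
BFS from the root, enqueuing left then right child of each popped node:
  queue [48] -> pop 48, enqueue [15], visited so far: [48]
  queue [15] -> pop 15, enqueue [6, 36], visited so far: [48, 15]
  queue [6, 36] -> pop 6, enqueue [5, 11], visited so far: [48, 15, 6]
  queue [36, 5, 11] -> pop 36, enqueue [27], visited so far: [48, 15, 6, 36]
  queue [5, 11, 27] -> pop 5, enqueue [4], visited so far: [48, 15, 6, 36, 5]
  queue [11, 27, 4] -> pop 11, enqueue [9], visited so far: [48, 15, 6, 36, 5, 11]
  queue [27, 4, 9] -> pop 27, enqueue [29], visited so far: [48, 15, 6, 36, 5, 11, 27]
  queue [4, 9, 29] -> pop 4, enqueue [none], visited so far: [48, 15, 6, 36, 5, 11, 27, 4]
  queue [9, 29] -> pop 9, enqueue [none], visited so far: [48, 15, 6, 36, 5, 11, 27, 4, 9]
  queue [29] -> pop 29, enqueue [none], visited so far: [48, 15, 6, 36, 5, 11, 27, 4, 9, 29]
Result: [48, 15, 6, 36, 5, 11, 27, 4, 9, 29]


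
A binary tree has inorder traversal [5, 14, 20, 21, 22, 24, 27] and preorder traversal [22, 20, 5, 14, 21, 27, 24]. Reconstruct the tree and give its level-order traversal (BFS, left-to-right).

Inorder:  [5, 14, 20, 21, 22, 24, 27]
Preorder: [22, 20, 5, 14, 21, 27, 24]
Algorithm: preorder visits root first, so consume preorder in order;
for each root, split the current inorder slice at that value into
left-subtree inorder and right-subtree inorder, then recurse.
Recursive splits:
  root=22; inorder splits into left=[5, 14, 20, 21], right=[24, 27]
  root=20; inorder splits into left=[5, 14], right=[21]
  root=5; inorder splits into left=[], right=[14]
  root=14; inorder splits into left=[], right=[]
  root=21; inorder splits into left=[], right=[]
  root=27; inorder splits into left=[24], right=[]
  root=24; inorder splits into left=[], right=[]
Reconstructed level-order: [22, 20, 27, 5, 21, 24, 14]


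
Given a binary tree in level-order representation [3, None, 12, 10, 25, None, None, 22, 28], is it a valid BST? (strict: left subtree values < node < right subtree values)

Level-order array: [3, None, 12, 10, 25, None, None, 22, 28]
Validate using subtree bounds (lo, hi): at each node, require lo < value < hi,
then recurse left with hi=value and right with lo=value.
Preorder trace (stopping at first violation):
  at node 3 with bounds (-inf, +inf): OK
  at node 12 with bounds (3, +inf): OK
  at node 10 with bounds (3, 12): OK
  at node 25 with bounds (12, +inf): OK
  at node 22 with bounds (12, 25): OK
  at node 28 with bounds (25, +inf): OK
No violation found at any node.
Result: Valid BST


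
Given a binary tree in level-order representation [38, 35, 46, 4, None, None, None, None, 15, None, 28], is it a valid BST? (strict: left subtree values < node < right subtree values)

Level-order array: [38, 35, 46, 4, None, None, None, None, 15, None, 28]
Validate using subtree bounds (lo, hi): at each node, require lo < value < hi,
then recurse left with hi=value and right with lo=value.
Preorder trace (stopping at first violation):
  at node 38 with bounds (-inf, +inf): OK
  at node 35 with bounds (-inf, 38): OK
  at node 4 with bounds (-inf, 35): OK
  at node 15 with bounds (4, 35): OK
  at node 28 with bounds (15, 35): OK
  at node 46 with bounds (38, +inf): OK
No violation found at any node.
Result: Valid BST


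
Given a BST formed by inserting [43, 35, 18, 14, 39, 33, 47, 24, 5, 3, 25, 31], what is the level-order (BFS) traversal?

Tree insertion order: [43, 35, 18, 14, 39, 33, 47, 24, 5, 3, 25, 31]
Tree (level-order array): [43, 35, 47, 18, 39, None, None, 14, 33, None, None, 5, None, 24, None, 3, None, None, 25, None, None, None, 31]
BFS from the root, enqueuing left then right child of each popped node:
  queue [43] -> pop 43, enqueue [35, 47], visited so far: [43]
  queue [35, 47] -> pop 35, enqueue [18, 39], visited so far: [43, 35]
  queue [47, 18, 39] -> pop 47, enqueue [none], visited so far: [43, 35, 47]
  queue [18, 39] -> pop 18, enqueue [14, 33], visited so far: [43, 35, 47, 18]
  queue [39, 14, 33] -> pop 39, enqueue [none], visited so far: [43, 35, 47, 18, 39]
  queue [14, 33] -> pop 14, enqueue [5], visited so far: [43, 35, 47, 18, 39, 14]
  queue [33, 5] -> pop 33, enqueue [24], visited so far: [43, 35, 47, 18, 39, 14, 33]
  queue [5, 24] -> pop 5, enqueue [3], visited so far: [43, 35, 47, 18, 39, 14, 33, 5]
  queue [24, 3] -> pop 24, enqueue [25], visited so far: [43, 35, 47, 18, 39, 14, 33, 5, 24]
  queue [3, 25] -> pop 3, enqueue [none], visited so far: [43, 35, 47, 18, 39, 14, 33, 5, 24, 3]
  queue [25] -> pop 25, enqueue [31], visited so far: [43, 35, 47, 18, 39, 14, 33, 5, 24, 3, 25]
  queue [31] -> pop 31, enqueue [none], visited so far: [43, 35, 47, 18, 39, 14, 33, 5, 24, 3, 25, 31]
Result: [43, 35, 47, 18, 39, 14, 33, 5, 24, 3, 25, 31]


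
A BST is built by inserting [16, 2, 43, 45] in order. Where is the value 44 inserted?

Starting tree (level order): [16, 2, 43, None, None, None, 45]
Insertion path: 16 -> 43 -> 45
Result: insert 44 as left child of 45
Final tree (level order): [16, 2, 43, None, None, None, 45, 44]


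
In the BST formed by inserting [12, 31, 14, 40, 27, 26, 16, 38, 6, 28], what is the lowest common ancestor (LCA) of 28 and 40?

Tree insertion order: [12, 31, 14, 40, 27, 26, 16, 38, 6, 28]
Tree (level-order array): [12, 6, 31, None, None, 14, 40, None, 27, 38, None, 26, 28, None, None, 16]
In a BST, the LCA of p=28, q=40 is the first node v on the
root-to-leaf path with p <= v <= q (go left if both < v, right if both > v).
Walk from root:
  at 12: both 28 and 40 > 12, go right
  at 31: 28 <= 31 <= 40, this is the LCA
LCA = 31


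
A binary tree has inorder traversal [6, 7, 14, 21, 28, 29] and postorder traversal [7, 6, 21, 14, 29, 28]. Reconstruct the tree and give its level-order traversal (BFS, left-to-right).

Inorder:   [6, 7, 14, 21, 28, 29]
Postorder: [7, 6, 21, 14, 29, 28]
Algorithm: postorder visits root last, so walk postorder right-to-left;
each value is the root of the current inorder slice — split it at that
value, recurse on the right subtree first, then the left.
Recursive splits:
  root=28; inorder splits into left=[6, 7, 14, 21], right=[29]
  root=29; inorder splits into left=[], right=[]
  root=14; inorder splits into left=[6, 7], right=[21]
  root=21; inorder splits into left=[], right=[]
  root=6; inorder splits into left=[], right=[7]
  root=7; inorder splits into left=[], right=[]
Reconstructed level-order: [28, 14, 29, 6, 21, 7]


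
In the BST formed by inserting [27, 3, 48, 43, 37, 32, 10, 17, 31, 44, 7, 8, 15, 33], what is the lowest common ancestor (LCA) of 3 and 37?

Tree insertion order: [27, 3, 48, 43, 37, 32, 10, 17, 31, 44, 7, 8, 15, 33]
Tree (level-order array): [27, 3, 48, None, 10, 43, None, 7, 17, 37, 44, None, 8, 15, None, 32, None, None, None, None, None, None, None, 31, 33]
In a BST, the LCA of p=3, q=37 is the first node v on the
root-to-leaf path with p <= v <= q (go left if both < v, right if both > v).
Walk from root:
  at 27: 3 <= 27 <= 37, this is the LCA
LCA = 27


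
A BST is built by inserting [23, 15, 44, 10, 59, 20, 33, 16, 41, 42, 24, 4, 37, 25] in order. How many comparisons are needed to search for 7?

Search path for 7: 23 -> 15 -> 10 -> 4
Found: False
Comparisons: 4


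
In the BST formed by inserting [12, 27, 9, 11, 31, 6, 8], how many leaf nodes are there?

Tree built from: [12, 27, 9, 11, 31, 6, 8]
Tree (level-order array): [12, 9, 27, 6, 11, None, 31, None, 8]
Rule: A leaf has 0 children.
Per-node child counts:
  node 12: 2 child(ren)
  node 9: 2 child(ren)
  node 6: 1 child(ren)
  node 8: 0 child(ren)
  node 11: 0 child(ren)
  node 27: 1 child(ren)
  node 31: 0 child(ren)
Matching nodes: [8, 11, 31]
Count of leaf nodes: 3


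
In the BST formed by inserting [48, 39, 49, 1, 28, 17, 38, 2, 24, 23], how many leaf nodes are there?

Tree built from: [48, 39, 49, 1, 28, 17, 38, 2, 24, 23]
Tree (level-order array): [48, 39, 49, 1, None, None, None, None, 28, 17, 38, 2, 24, None, None, None, None, 23]
Rule: A leaf has 0 children.
Per-node child counts:
  node 48: 2 child(ren)
  node 39: 1 child(ren)
  node 1: 1 child(ren)
  node 28: 2 child(ren)
  node 17: 2 child(ren)
  node 2: 0 child(ren)
  node 24: 1 child(ren)
  node 23: 0 child(ren)
  node 38: 0 child(ren)
  node 49: 0 child(ren)
Matching nodes: [2, 23, 38, 49]
Count of leaf nodes: 4


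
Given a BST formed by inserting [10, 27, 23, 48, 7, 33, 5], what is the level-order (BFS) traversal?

Tree insertion order: [10, 27, 23, 48, 7, 33, 5]
Tree (level-order array): [10, 7, 27, 5, None, 23, 48, None, None, None, None, 33]
BFS from the root, enqueuing left then right child of each popped node:
  queue [10] -> pop 10, enqueue [7, 27], visited so far: [10]
  queue [7, 27] -> pop 7, enqueue [5], visited so far: [10, 7]
  queue [27, 5] -> pop 27, enqueue [23, 48], visited so far: [10, 7, 27]
  queue [5, 23, 48] -> pop 5, enqueue [none], visited so far: [10, 7, 27, 5]
  queue [23, 48] -> pop 23, enqueue [none], visited so far: [10, 7, 27, 5, 23]
  queue [48] -> pop 48, enqueue [33], visited so far: [10, 7, 27, 5, 23, 48]
  queue [33] -> pop 33, enqueue [none], visited so far: [10, 7, 27, 5, 23, 48, 33]
Result: [10, 7, 27, 5, 23, 48, 33]


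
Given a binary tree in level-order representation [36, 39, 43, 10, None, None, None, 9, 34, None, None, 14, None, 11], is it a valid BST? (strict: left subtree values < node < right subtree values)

Level-order array: [36, 39, 43, 10, None, None, None, 9, 34, None, None, 14, None, 11]
Validate using subtree bounds (lo, hi): at each node, require lo < value < hi,
then recurse left with hi=value and right with lo=value.
Preorder trace (stopping at first violation):
  at node 36 with bounds (-inf, +inf): OK
  at node 39 with bounds (-inf, 36): VIOLATION
Node 39 violates its bound: not (-inf < 39 < 36).
Result: Not a valid BST


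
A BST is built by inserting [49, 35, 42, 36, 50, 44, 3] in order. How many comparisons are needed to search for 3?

Search path for 3: 49 -> 35 -> 3
Found: True
Comparisons: 3


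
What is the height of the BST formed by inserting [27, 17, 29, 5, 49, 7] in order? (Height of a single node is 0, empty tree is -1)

Insertion order: [27, 17, 29, 5, 49, 7]
Tree (level-order array): [27, 17, 29, 5, None, None, 49, None, 7]
Compute height bottom-up (empty subtree = -1):
  height(7) = 1 + max(-1, -1) = 0
  height(5) = 1 + max(-1, 0) = 1
  height(17) = 1 + max(1, -1) = 2
  height(49) = 1 + max(-1, -1) = 0
  height(29) = 1 + max(-1, 0) = 1
  height(27) = 1 + max(2, 1) = 3
Height = 3


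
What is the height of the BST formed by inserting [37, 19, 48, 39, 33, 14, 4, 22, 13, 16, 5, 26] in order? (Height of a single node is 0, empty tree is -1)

Insertion order: [37, 19, 48, 39, 33, 14, 4, 22, 13, 16, 5, 26]
Tree (level-order array): [37, 19, 48, 14, 33, 39, None, 4, 16, 22, None, None, None, None, 13, None, None, None, 26, 5]
Compute height bottom-up (empty subtree = -1):
  height(5) = 1 + max(-1, -1) = 0
  height(13) = 1 + max(0, -1) = 1
  height(4) = 1 + max(-1, 1) = 2
  height(16) = 1 + max(-1, -1) = 0
  height(14) = 1 + max(2, 0) = 3
  height(26) = 1 + max(-1, -1) = 0
  height(22) = 1 + max(-1, 0) = 1
  height(33) = 1 + max(1, -1) = 2
  height(19) = 1 + max(3, 2) = 4
  height(39) = 1 + max(-1, -1) = 0
  height(48) = 1 + max(0, -1) = 1
  height(37) = 1 + max(4, 1) = 5
Height = 5


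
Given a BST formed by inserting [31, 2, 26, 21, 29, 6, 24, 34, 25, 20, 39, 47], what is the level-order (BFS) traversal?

Tree insertion order: [31, 2, 26, 21, 29, 6, 24, 34, 25, 20, 39, 47]
Tree (level-order array): [31, 2, 34, None, 26, None, 39, 21, 29, None, 47, 6, 24, None, None, None, None, None, 20, None, 25]
BFS from the root, enqueuing left then right child of each popped node:
  queue [31] -> pop 31, enqueue [2, 34], visited so far: [31]
  queue [2, 34] -> pop 2, enqueue [26], visited so far: [31, 2]
  queue [34, 26] -> pop 34, enqueue [39], visited so far: [31, 2, 34]
  queue [26, 39] -> pop 26, enqueue [21, 29], visited so far: [31, 2, 34, 26]
  queue [39, 21, 29] -> pop 39, enqueue [47], visited so far: [31, 2, 34, 26, 39]
  queue [21, 29, 47] -> pop 21, enqueue [6, 24], visited so far: [31, 2, 34, 26, 39, 21]
  queue [29, 47, 6, 24] -> pop 29, enqueue [none], visited so far: [31, 2, 34, 26, 39, 21, 29]
  queue [47, 6, 24] -> pop 47, enqueue [none], visited so far: [31, 2, 34, 26, 39, 21, 29, 47]
  queue [6, 24] -> pop 6, enqueue [20], visited so far: [31, 2, 34, 26, 39, 21, 29, 47, 6]
  queue [24, 20] -> pop 24, enqueue [25], visited so far: [31, 2, 34, 26, 39, 21, 29, 47, 6, 24]
  queue [20, 25] -> pop 20, enqueue [none], visited so far: [31, 2, 34, 26, 39, 21, 29, 47, 6, 24, 20]
  queue [25] -> pop 25, enqueue [none], visited so far: [31, 2, 34, 26, 39, 21, 29, 47, 6, 24, 20, 25]
Result: [31, 2, 34, 26, 39, 21, 29, 47, 6, 24, 20, 25]


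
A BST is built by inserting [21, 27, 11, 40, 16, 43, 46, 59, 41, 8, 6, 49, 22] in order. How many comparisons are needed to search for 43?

Search path for 43: 21 -> 27 -> 40 -> 43
Found: True
Comparisons: 4


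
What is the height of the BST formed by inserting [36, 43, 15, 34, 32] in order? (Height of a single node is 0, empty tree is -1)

Insertion order: [36, 43, 15, 34, 32]
Tree (level-order array): [36, 15, 43, None, 34, None, None, 32]
Compute height bottom-up (empty subtree = -1):
  height(32) = 1 + max(-1, -1) = 0
  height(34) = 1 + max(0, -1) = 1
  height(15) = 1 + max(-1, 1) = 2
  height(43) = 1 + max(-1, -1) = 0
  height(36) = 1 + max(2, 0) = 3
Height = 3


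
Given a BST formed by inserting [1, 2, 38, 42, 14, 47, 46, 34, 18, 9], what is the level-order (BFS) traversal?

Tree insertion order: [1, 2, 38, 42, 14, 47, 46, 34, 18, 9]
Tree (level-order array): [1, None, 2, None, 38, 14, 42, 9, 34, None, 47, None, None, 18, None, 46]
BFS from the root, enqueuing left then right child of each popped node:
  queue [1] -> pop 1, enqueue [2], visited so far: [1]
  queue [2] -> pop 2, enqueue [38], visited so far: [1, 2]
  queue [38] -> pop 38, enqueue [14, 42], visited so far: [1, 2, 38]
  queue [14, 42] -> pop 14, enqueue [9, 34], visited so far: [1, 2, 38, 14]
  queue [42, 9, 34] -> pop 42, enqueue [47], visited so far: [1, 2, 38, 14, 42]
  queue [9, 34, 47] -> pop 9, enqueue [none], visited so far: [1, 2, 38, 14, 42, 9]
  queue [34, 47] -> pop 34, enqueue [18], visited so far: [1, 2, 38, 14, 42, 9, 34]
  queue [47, 18] -> pop 47, enqueue [46], visited so far: [1, 2, 38, 14, 42, 9, 34, 47]
  queue [18, 46] -> pop 18, enqueue [none], visited so far: [1, 2, 38, 14, 42, 9, 34, 47, 18]
  queue [46] -> pop 46, enqueue [none], visited so far: [1, 2, 38, 14, 42, 9, 34, 47, 18, 46]
Result: [1, 2, 38, 14, 42, 9, 34, 47, 18, 46]


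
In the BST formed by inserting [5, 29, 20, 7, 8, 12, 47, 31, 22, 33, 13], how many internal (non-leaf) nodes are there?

Tree built from: [5, 29, 20, 7, 8, 12, 47, 31, 22, 33, 13]
Tree (level-order array): [5, None, 29, 20, 47, 7, 22, 31, None, None, 8, None, None, None, 33, None, 12, None, None, None, 13]
Rule: An internal node has at least one child.
Per-node child counts:
  node 5: 1 child(ren)
  node 29: 2 child(ren)
  node 20: 2 child(ren)
  node 7: 1 child(ren)
  node 8: 1 child(ren)
  node 12: 1 child(ren)
  node 13: 0 child(ren)
  node 22: 0 child(ren)
  node 47: 1 child(ren)
  node 31: 1 child(ren)
  node 33: 0 child(ren)
Matching nodes: [5, 29, 20, 7, 8, 12, 47, 31]
Count of internal (non-leaf) nodes: 8


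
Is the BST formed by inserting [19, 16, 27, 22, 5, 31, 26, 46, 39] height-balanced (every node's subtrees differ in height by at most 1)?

Tree (level-order array): [19, 16, 27, 5, None, 22, 31, None, None, None, 26, None, 46, None, None, 39]
Definition: a tree is height-balanced if, at every node, |h(left) - h(right)| <= 1 (empty subtree has height -1).
Bottom-up per-node check:
  node 5: h_left=-1, h_right=-1, diff=0 [OK], height=0
  node 16: h_left=0, h_right=-1, diff=1 [OK], height=1
  node 26: h_left=-1, h_right=-1, diff=0 [OK], height=0
  node 22: h_left=-1, h_right=0, diff=1 [OK], height=1
  node 39: h_left=-1, h_right=-1, diff=0 [OK], height=0
  node 46: h_left=0, h_right=-1, diff=1 [OK], height=1
  node 31: h_left=-1, h_right=1, diff=2 [FAIL (|-1-1|=2 > 1)], height=2
  node 27: h_left=1, h_right=2, diff=1 [OK], height=3
  node 19: h_left=1, h_right=3, diff=2 [FAIL (|1-3|=2 > 1)], height=4
Node 31 violates the condition: |-1 - 1| = 2 > 1.
Result: Not balanced


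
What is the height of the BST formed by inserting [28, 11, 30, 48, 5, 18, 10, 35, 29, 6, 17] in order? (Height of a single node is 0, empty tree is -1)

Insertion order: [28, 11, 30, 48, 5, 18, 10, 35, 29, 6, 17]
Tree (level-order array): [28, 11, 30, 5, 18, 29, 48, None, 10, 17, None, None, None, 35, None, 6]
Compute height bottom-up (empty subtree = -1):
  height(6) = 1 + max(-1, -1) = 0
  height(10) = 1 + max(0, -1) = 1
  height(5) = 1 + max(-1, 1) = 2
  height(17) = 1 + max(-1, -1) = 0
  height(18) = 1 + max(0, -1) = 1
  height(11) = 1 + max(2, 1) = 3
  height(29) = 1 + max(-1, -1) = 0
  height(35) = 1 + max(-1, -1) = 0
  height(48) = 1 + max(0, -1) = 1
  height(30) = 1 + max(0, 1) = 2
  height(28) = 1 + max(3, 2) = 4
Height = 4


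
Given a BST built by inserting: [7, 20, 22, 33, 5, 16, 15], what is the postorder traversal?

Tree insertion order: [7, 20, 22, 33, 5, 16, 15]
Tree (level-order array): [7, 5, 20, None, None, 16, 22, 15, None, None, 33]
Postorder traversal: [5, 15, 16, 33, 22, 20, 7]


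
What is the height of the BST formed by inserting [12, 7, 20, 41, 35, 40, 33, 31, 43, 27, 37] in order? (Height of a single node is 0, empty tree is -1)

Insertion order: [12, 7, 20, 41, 35, 40, 33, 31, 43, 27, 37]
Tree (level-order array): [12, 7, 20, None, None, None, 41, 35, 43, 33, 40, None, None, 31, None, 37, None, 27]
Compute height bottom-up (empty subtree = -1):
  height(7) = 1 + max(-1, -1) = 0
  height(27) = 1 + max(-1, -1) = 0
  height(31) = 1 + max(0, -1) = 1
  height(33) = 1 + max(1, -1) = 2
  height(37) = 1 + max(-1, -1) = 0
  height(40) = 1 + max(0, -1) = 1
  height(35) = 1 + max(2, 1) = 3
  height(43) = 1 + max(-1, -1) = 0
  height(41) = 1 + max(3, 0) = 4
  height(20) = 1 + max(-1, 4) = 5
  height(12) = 1 + max(0, 5) = 6
Height = 6


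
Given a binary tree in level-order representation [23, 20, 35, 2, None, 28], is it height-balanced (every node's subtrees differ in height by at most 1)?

Tree (level-order array): [23, 20, 35, 2, None, 28]
Definition: a tree is height-balanced if, at every node, |h(left) - h(right)| <= 1 (empty subtree has height -1).
Bottom-up per-node check:
  node 2: h_left=-1, h_right=-1, diff=0 [OK], height=0
  node 20: h_left=0, h_right=-1, diff=1 [OK], height=1
  node 28: h_left=-1, h_right=-1, diff=0 [OK], height=0
  node 35: h_left=0, h_right=-1, diff=1 [OK], height=1
  node 23: h_left=1, h_right=1, diff=0 [OK], height=2
All nodes satisfy the balance condition.
Result: Balanced


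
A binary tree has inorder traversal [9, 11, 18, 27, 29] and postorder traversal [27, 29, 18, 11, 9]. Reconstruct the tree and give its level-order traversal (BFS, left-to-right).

Inorder:   [9, 11, 18, 27, 29]
Postorder: [27, 29, 18, 11, 9]
Algorithm: postorder visits root last, so walk postorder right-to-left;
each value is the root of the current inorder slice — split it at that
value, recurse on the right subtree first, then the left.
Recursive splits:
  root=9; inorder splits into left=[], right=[11, 18, 27, 29]
  root=11; inorder splits into left=[], right=[18, 27, 29]
  root=18; inorder splits into left=[], right=[27, 29]
  root=29; inorder splits into left=[27], right=[]
  root=27; inorder splits into left=[], right=[]
Reconstructed level-order: [9, 11, 18, 29, 27]


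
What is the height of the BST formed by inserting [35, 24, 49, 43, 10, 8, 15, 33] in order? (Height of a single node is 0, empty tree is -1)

Insertion order: [35, 24, 49, 43, 10, 8, 15, 33]
Tree (level-order array): [35, 24, 49, 10, 33, 43, None, 8, 15]
Compute height bottom-up (empty subtree = -1):
  height(8) = 1 + max(-1, -1) = 0
  height(15) = 1 + max(-1, -1) = 0
  height(10) = 1 + max(0, 0) = 1
  height(33) = 1 + max(-1, -1) = 0
  height(24) = 1 + max(1, 0) = 2
  height(43) = 1 + max(-1, -1) = 0
  height(49) = 1 + max(0, -1) = 1
  height(35) = 1 + max(2, 1) = 3
Height = 3


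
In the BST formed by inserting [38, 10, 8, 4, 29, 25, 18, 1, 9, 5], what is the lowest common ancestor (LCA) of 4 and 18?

Tree insertion order: [38, 10, 8, 4, 29, 25, 18, 1, 9, 5]
Tree (level-order array): [38, 10, None, 8, 29, 4, 9, 25, None, 1, 5, None, None, 18]
In a BST, the LCA of p=4, q=18 is the first node v on the
root-to-leaf path with p <= v <= q (go left if both < v, right if both > v).
Walk from root:
  at 38: both 4 and 18 < 38, go left
  at 10: 4 <= 10 <= 18, this is the LCA
LCA = 10


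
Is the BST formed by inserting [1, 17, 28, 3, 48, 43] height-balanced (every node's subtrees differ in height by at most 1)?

Tree (level-order array): [1, None, 17, 3, 28, None, None, None, 48, 43]
Definition: a tree is height-balanced if, at every node, |h(left) - h(right)| <= 1 (empty subtree has height -1).
Bottom-up per-node check:
  node 3: h_left=-1, h_right=-1, diff=0 [OK], height=0
  node 43: h_left=-1, h_right=-1, diff=0 [OK], height=0
  node 48: h_left=0, h_right=-1, diff=1 [OK], height=1
  node 28: h_left=-1, h_right=1, diff=2 [FAIL (|-1-1|=2 > 1)], height=2
  node 17: h_left=0, h_right=2, diff=2 [FAIL (|0-2|=2 > 1)], height=3
  node 1: h_left=-1, h_right=3, diff=4 [FAIL (|-1-3|=4 > 1)], height=4
Node 28 violates the condition: |-1 - 1| = 2 > 1.
Result: Not balanced


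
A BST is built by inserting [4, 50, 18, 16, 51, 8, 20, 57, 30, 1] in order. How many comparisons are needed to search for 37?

Search path for 37: 4 -> 50 -> 18 -> 20 -> 30
Found: False
Comparisons: 5


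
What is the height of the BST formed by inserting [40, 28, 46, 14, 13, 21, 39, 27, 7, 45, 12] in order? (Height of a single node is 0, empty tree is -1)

Insertion order: [40, 28, 46, 14, 13, 21, 39, 27, 7, 45, 12]
Tree (level-order array): [40, 28, 46, 14, 39, 45, None, 13, 21, None, None, None, None, 7, None, None, 27, None, 12]
Compute height bottom-up (empty subtree = -1):
  height(12) = 1 + max(-1, -1) = 0
  height(7) = 1 + max(-1, 0) = 1
  height(13) = 1 + max(1, -1) = 2
  height(27) = 1 + max(-1, -1) = 0
  height(21) = 1 + max(-1, 0) = 1
  height(14) = 1 + max(2, 1) = 3
  height(39) = 1 + max(-1, -1) = 0
  height(28) = 1 + max(3, 0) = 4
  height(45) = 1 + max(-1, -1) = 0
  height(46) = 1 + max(0, -1) = 1
  height(40) = 1 + max(4, 1) = 5
Height = 5


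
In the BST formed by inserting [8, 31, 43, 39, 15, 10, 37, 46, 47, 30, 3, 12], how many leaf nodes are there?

Tree built from: [8, 31, 43, 39, 15, 10, 37, 46, 47, 30, 3, 12]
Tree (level-order array): [8, 3, 31, None, None, 15, 43, 10, 30, 39, 46, None, 12, None, None, 37, None, None, 47]
Rule: A leaf has 0 children.
Per-node child counts:
  node 8: 2 child(ren)
  node 3: 0 child(ren)
  node 31: 2 child(ren)
  node 15: 2 child(ren)
  node 10: 1 child(ren)
  node 12: 0 child(ren)
  node 30: 0 child(ren)
  node 43: 2 child(ren)
  node 39: 1 child(ren)
  node 37: 0 child(ren)
  node 46: 1 child(ren)
  node 47: 0 child(ren)
Matching nodes: [3, 12, 30, 37, 47]
Count of leaf nodes: 5


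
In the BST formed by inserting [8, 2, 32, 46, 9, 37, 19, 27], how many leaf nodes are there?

Tree built from: [8, 2, 32, 46, 9, 37, 19, 27]
Tree (level-order array): [8, 2, 32, None, None, 9, 46, None, 19, 37, None, None, 27]
Rule: A leaf has 0 children.
Per-node child counts:
  node 8: 2 child(ren)
  node 2: 0 child(ren)
  node 32: 2 child(ren)
  node 9: 1 child(ren)
  node 19: 1 child(ren)
  node 27: 0 child(ren)
  node 46: 1 child(ren)
  node 37: 0 child(ren)
Matching nodes: [2, 27, 37]
Count of leaf nodes: 3


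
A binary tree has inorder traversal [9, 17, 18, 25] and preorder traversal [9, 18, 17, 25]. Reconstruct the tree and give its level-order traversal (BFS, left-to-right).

Inorder:  [9, 17, 18, 25]
Preorder: [9, 18, 17, 25]
Algorithm: preorder visits root first, so consume preorder in order;
for each root, split the current inorder slice at that value into
left-subtree inorder and right-subtree inorder, then recurse.
Recursive splits:
  root=9; inorder splits into left=[], right=[17, 18, 25]
  root=18; inorder splits into left=[17], right=[25]
  root=17; inorder splits into left=[], right=[]
  root=25; inorder splits into left=[], right=[]
Reconstructed level-order: [9, 18, 17, 25]


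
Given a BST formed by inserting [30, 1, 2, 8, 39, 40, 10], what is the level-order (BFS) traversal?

Tree insertion order: [30, 1, 2, 8, 39, 40, 10]
Tree (level-order array): [30, 1, 39, None, 2, None, 40, None, 8, None, None, None, 10]
BFS from the root, enqueuing left then right child of each popped node:
  queue [30] -> pop 30, enqueue [1, 39], visited so far: [30]
  queue [1, 39] -> pop 1, enqueue [2], visited so far: [30, 1]
  queue [39, 2] -> pop 39, enqueue [40], visited so far: [30, 1, 39]
  queue [2, 40] -> pop 2, enqueue [8], visited so far: [30, 1, 39, 2]
  queue [40, 8] -> pop 40, enqueue [none], visited so far: [30, 1, 39, 2, 40]
  queue [8] -> pop 8, enqueue [10], visited so far: [30, 1, 39, 2, 40, 8]
  queue [10] -> pop 10, enqueue [none], visited so far: [30, 1, 39, 2, 40, 8, 10]
Result: [30, 1, 39, 2, 40, 8, 10]


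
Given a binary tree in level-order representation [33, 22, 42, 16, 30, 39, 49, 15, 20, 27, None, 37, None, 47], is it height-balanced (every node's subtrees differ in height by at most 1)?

Tree (level-order array): [33, 22, 42, 16, 30, 39, 49, 15, 20, 27, None, 37, None, 47]
Definition: a tree is height-balanced if, at every node, |h(left) - h(right)| <= 1 (empty subtree has height -1).
Bottom-up per-node check:
  node 15: h_left=-1, h_right=-1, diff=0 [OK], height=0
  node 20: h_left=-1, h_right=-1, diff=0 [OK], height=0
  node 16: h_left=0, h_right=0, diff=0 [OK], height=1
  node 27: h_left=-1, h_right=-1, diff=0 [OK], height=0
  node 30: h_left=0, h_right=-1, diff=1 [OK], height=1
  node 22: h_left=1, h_right=1, diff=0 [OK], height=2
  node 37: h_left=-1, h_right=-1, diff=0 [OK], height=0
  node 39: h_left=0, h_right=-1, diff=1 [OK], height=1
  node 47: h_left=-1, h_right=-1, diff=0 [OK], height=0
  node 49: h_left=0, h_right=-1, diff=1 [OK], height=1
  node 42: h_left=1, h_right=1, diff=0 [OK], height=2
  node 33: h_left=2, h_right=2, diff=0 [OK], height=3
All nodes satisfy the balance condition.
Result: Balanced


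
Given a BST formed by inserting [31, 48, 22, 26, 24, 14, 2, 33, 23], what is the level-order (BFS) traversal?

Tree insertion order: [31, 48, 22, 26, 24, 14, 2, 33, 23]
Tree (level-order array): [31, 22, 48, 14, 26, 33, None, 2, None, 24, None, None, None, None, None, 23]
BFS from the root, enqueuing left then right child of each popped node:
  queue [31] -> pop 31, enqueue [22, 48], visited so far: [31]
  queue [22, 48] -> pop 22, enqueue [14, 26], visited so far: [31, 22]
  queue [48, 14, 26] -> pop 48, enqueue [33], visited so far: [31, 22, 48]
  queue [14, 26, 33] -> pop 14, enqueue [2], visited so far: [31, 22, 48, 14]
  queue [26, 33, 2] -> pop 26, enqueue [24], visited so far: [31, 22, 48, 14, 26]
  queue [33, 2, 24] -> pop 33, enqueue [none], visited so far: [31, 22, 48, 14, 26, 33]
  queue [2, 24] -> pop 2, enqueue [none], visited so far: [31, 22, 48, 14, 26, 33, 2]
  queue [24] -> pop 24, enqueue [23], visited so far: [31, 22, 48, 14, 26, 33, 2, 24]
  queue [23] -> pop 23, enqueue [none], visited so far: [31, 22, 48, 14, 26, 33, 2, 24, 23]
Result: [31, 22, 48, 14, 26, 33, 2, 24, 23]


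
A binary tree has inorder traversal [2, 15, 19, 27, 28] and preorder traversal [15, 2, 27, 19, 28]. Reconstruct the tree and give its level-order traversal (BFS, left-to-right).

Inorder:  [2, 15, 19, 27, 28]
Preorder: [15, 2, 27, 19, 28]
Algorithm: preorder visits root first, so consume preorder in order;
for each root, split the current inorder slice at that value into
left-subtree inorder and right-subtree inorder, then recurse.
Recursive splits:
  root=15; inorder splits into left=[2], right=[19, 27, 28]
  root=2; inorder splits into left=[], right=[]
  root=27; inorder splits into left=[19], right=[28]
  root=19; inorder splits into left=[], right=[]
  root=28; inorder splits into left=[], right=[]
Reconstructed level-order: [15, 2, 27, 19, 28]


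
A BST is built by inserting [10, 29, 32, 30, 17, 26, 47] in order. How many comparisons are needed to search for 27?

Search path for 27: 10 -> 29 -> 17 -> 26
Found: False
Comparisons: 4


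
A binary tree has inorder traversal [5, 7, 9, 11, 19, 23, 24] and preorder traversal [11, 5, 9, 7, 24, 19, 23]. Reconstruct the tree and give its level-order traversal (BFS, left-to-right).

Inorder:  [5, 7, 9, 11, 19, 23, 24]
Preorder: [11, 5, 9, 7, 24, 19, 23]
Algorithm: preorder visits root first, so consume preorder in order;
for each root, split the current inorder slice at that value into
left-subtree inorder and right-subtree inorder, then recurse.
Recursive splits:
  root=11; inorder splits into left=[5, 7, 9], right=[19, 23, 24]
  root=5; inorder splits into left=[], right=[7, 9]
  root=9; inorder splits into left=[7], right=[]
  root=7; inorder splits into left=[], right=[]
  root=24; inorder splits into left=[19, 23], right=[]
  root=19; inorder splits into left=[], right=[23]
  root=23; inorder splits into left=[], right=[]
Reconstructed level-order: [11, 5, 24, 9, 19, 7, 23]


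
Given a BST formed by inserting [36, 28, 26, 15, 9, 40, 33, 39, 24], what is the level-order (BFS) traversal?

Tree insertion order: [36, 28, 26, 15, 9, 40, 33, 39, 24]
Tree (level-order array): [36, 28, 40, 26, 33, 39, None, 15, None, None, None, None, None, 9, 24]
BFS from the root, enqueuing left then right child of each popped node:
  queue [36] -> pop 36, enqueue [28, 40], visited so far: [36]
  queue [28, 40] -> pop 28, enqueue [26, 33], visited so far: [36, 28]
  queue [40, 26, 33] -> pop 40, enqueue [39], visited so far: [36, 28, 40]
  queue [26, 33, 39] -> pop 26, enqueue [15], visited so far: [36, 28, 40, 26]
  queue [33, 39, 15] -> pop 33, enqueue [none], visited so far: [36, 28, 40, 26, 33]
  queue [39, 15] -> pop 39, enqueue [none], visited so far: [36, 28, 40, 26, 33, 39]
  queue [15] -> pop 15, enqueue [9, 24], visited so far: [36, 28, 40, 26, 33, 39, 15]
  queue [9, 24] -> pop 9, enqueue [none], visited so far: [36, 28, 40, 26, 33, 39, 15, 9]
  queue [24] -> pop 24, enqueue [none], visited so far: [36, 28, 40, 26, 33, 39, 15, 9, 24]
Result: [36, 28, 40, 26, 33, 39, 15, 9, 24]


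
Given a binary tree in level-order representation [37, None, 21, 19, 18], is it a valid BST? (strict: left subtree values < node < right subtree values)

Level-order array: [37, None, 21, 19, 18]
Validate using subtree bounds (lo, hi): at each node, require lo < value < hi,
then recurse left with hi=value and right with lo=value.
Preorder trace (stopping at first violation):
  at node 37 with bounds (-inf, +inf): OK
  at node 21 with bounds (37, +inf): VIOLATION
Node 21 violates its bound: not (37 < 21 < +inf).
Result: Not a valid BST


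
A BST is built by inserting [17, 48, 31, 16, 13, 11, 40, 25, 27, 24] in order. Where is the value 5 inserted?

Starting tree (level order): [17, 16, 48, 13, None, 31, None, 11, None, 25, 40, None, None, 24, 27]
Insertion path: 17 -> 16 -> 13 -> 11
Result: insert 5 as left child of 11
Final tree (level order): [17, 16, 48, 13, None, 31, None, 11, None, 25, 40, 5, None, 24, 27]


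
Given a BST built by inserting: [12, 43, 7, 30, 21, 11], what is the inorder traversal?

Tree insertion order: [12, 43, 7, 30, 21, 11]
Tree (level-order array): [12, 7, 43, None, 11, 30, None, None, None, 21]
Inorder traversal: [7, 11, 12, 21, 30, 43]


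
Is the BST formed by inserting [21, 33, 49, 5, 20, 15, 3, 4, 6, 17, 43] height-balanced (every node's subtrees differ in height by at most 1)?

Tree (level-order array): [21, 5, 33, 3, 20, None, 49, None, 4, 15, None, 43, None, None, None, 6, 17]
Definition: a tree is height-balanced if, at every node, |h(left) - h(right)| <= 1 (empty subtree has height -1).
Bottom-up per-node check:
  node 4: h_left=-1, h_right=-1, diff=0 [OK], height=0
  node 3: h_left=-1, h_right=0, diff=1 [OK], height=1
  node 6: h_left=-1, h_right=-1, diff=0 [OK], height=0
  node 17: h_left=-1, h_right=-1, diff=0 [OK], height=0
  node 15: h_left=0, h_right=0, diff=0 [OK], height=1
  node 20: h_left=1, h_right=-1, diff=2 [FAIL (|1--1|=2 > 1)], height=2
  node 5: h_left=1, h_right=2, diff=1 [OK], height=3
  node 43: h_left=-1, h_right=-1, diff=0 [OK], height=0
  node 49: h_left=0, h_right=-1, diff=1 [OK], height=1
  node 33: h_left=-1, h_right=1, diff=2 [FAIL (|-1-1|=2 > 1)], height=2
  node 21: h_left=3, h_right=2, diff=1 [OK], height=4
Node 20 violates the condition: |1 - -1| = 2 > 1.
Result: Not balanced


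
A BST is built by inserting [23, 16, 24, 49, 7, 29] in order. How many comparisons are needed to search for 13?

Search path for 13: 23 -> 16 -> 7
Found: False
Comparisons: 3


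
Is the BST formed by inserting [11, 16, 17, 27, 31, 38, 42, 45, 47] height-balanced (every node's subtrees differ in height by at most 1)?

Tree (level-order array): [11, None, 16, None, 17, None, 27, None, 31, None, 38, None, 42, None, 45, None, 47]
Definition: a tree is height-balanced if, at every node, |h(left) - h(right)| <= 1 (empty subtree has height -1).
Bottom-up per-node check:
  node 47: h_left=-1, h_right=-1, diff=0 [OK], height=0
  node 45: h_left=-1, h_right=0, diff=1 [OK], height=1
  node 42: h_left=-1, h_right=1, diff=2 [FAIL (|-1-1|=2 > 1)], height=2
  node 38: h_left=-1, h_right=2, diff=3 [FAIL (|-1-2|=3 > 1)], height=3
  node 31: h_left=-1, h_right=3, diff=4 [FAIL (|-1-3|=4 > 1)], height=4
  node 27: h_left=-1, h_right=4, diff=5 [FAIL (|-1-4|=5 > 1)], height=5
  node 17: h_left=-1, h_right=5, diff=6 [FAIL (|-1-5|=6 > 1)], height=6
  node 16: h_left=-1, h_right=6, diff=7 [FAIL (|-1-6|=7 > 1)], height=7
  node 11: h_left=-1, h_right=7, diff=8 [FAIL (|-1-7|=8 > 1)], height=8
Node 42 violates the condition: |-1 - 1| = 2 > 1.
Result: Not balanced


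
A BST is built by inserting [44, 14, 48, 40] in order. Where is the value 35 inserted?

Starting tree (level order): [44, 14, 48, None, 40]
Insertion path: 44 -> 14 -> 40
Result: insert 35 as left child of 40
Final tree (level order): [44, 14, 48, None, 40, None, None, 35]


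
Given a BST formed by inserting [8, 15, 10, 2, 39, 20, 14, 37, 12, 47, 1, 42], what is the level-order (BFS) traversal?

Tree insertion order: [8, 15, 10, 2, 39, 20, 14, 37, 12, 47, 1, 42]
Tree (level-order array): [8, 2, 15, 1, None, 10, 39, None, None, None, 14, 20, 47, 12, None, None, 37, 42]
BFS from the root, enqueuing left then right child of each popped node:
  queue [8] -> pop 8, enqueue [2, 15], visited so far: [8]
  queue [2, 15] -> pop 2, enqueue [1], visited so far: [8, 2]
  queue [15, 1] -> pop 15, enqueue [10, 39], visited so far: [8, 2, 15]
  queue [1, 10, 39] -> pop 1, enqueue [none], visited so far: [8, 2, 15, 1]
  queue [10, 39] -> pop 10, enqueue [14], visited so far: [8, 2, 15, 1, 10]
  queue [39, 14] -> pop 39, enqueue [20, 47], visited so far: [8, 2, 15, 1, 10, 39]
  queue [14, 20, 47] -> pop 14, enqueue [12], visited so far: [8, 2, 15, 1, 10, 39, 14]
  queue [20, 47, 12] -> pop 20, enqueue [37], visited so far: [8, 2, 15, 1, 10, 39, 14, 20]
  queue [47, 12, 37] -> pop 47, enqueue [42], visited so far: [8, 2, 15, 1, 10, 39, 14, 20, 47]
  queue [12, 37, 42] -> pop 12, enqueue [none], visited so far: [8, 2, 15, 1, 10, 39, 14, 20, 47, 12]
  queue [37, 42] -> pop 37, enqueue [none], visited so far: [8, 2, 15, 1, 10, 39, 14, 20, 47, 12, 37]
  queue [42] -> pop 42, enqueue [none], visited so far: [8, 2, 15, 1, 10, 39, 14, 20, 47, 12, 37, 42]
Result: [8, 2, 15, 1, 10, 39, 14, 20, 47, 12, 37, 42]


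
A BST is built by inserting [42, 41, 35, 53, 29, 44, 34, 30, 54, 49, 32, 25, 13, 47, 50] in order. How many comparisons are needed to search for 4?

Search path for 4: 42 -> 41 -> 35 -> 29 -> 25 -> 13
Found: False
Comparisons: 6


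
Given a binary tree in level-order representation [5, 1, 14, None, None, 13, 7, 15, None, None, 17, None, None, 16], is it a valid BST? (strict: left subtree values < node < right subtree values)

Level-order array: [5, 1, 14, None, None, 13, 7, 15, None, None, 17, None, None, 16]
Validate using subtree bounds (lo, hi): at each node, require lo < value < hi,
then recurse left with hi=value and right with lo=value.
Preorder trace (stopping at first violation):
  at node 5 with bounds (-inf, +inf): OK
  at node 1 with bounds (-inf, 5): OK
  at node 14 with bounds (5, +inf): OK
  at node 13 with bounds (5, 14): OK
  at node 15 with bounds (5, 13): VIOLATION
Node 15 violates its bound: not (5 < 15 < 13).
Result: Not a valid BST


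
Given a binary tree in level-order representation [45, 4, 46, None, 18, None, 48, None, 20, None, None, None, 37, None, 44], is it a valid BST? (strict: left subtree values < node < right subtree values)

Level-order array: [45, 4, 46, None, 18, None, 48, None, 20, None, None, None, 37, None, 44]
Validate using subtree bounds (lo, hi): at each node, require lo < value < hi,
then recurse left with hi=value and right with lo=value.
Preorder trace (stopping at first violation):
  at node 45 with bounds (-inf, +inf): OK
  at node 4 with bounds (-inf, 45): OK
  at node 18 with bounds (4, 45): OK
  at node 20 with bounds (18, 45): OK
  at node 37 with bounds (20, 45): OK
  at node 44 with bounds (37, 45): OK
  at node 46 with bounds (45, +inf): OK
  at node 48 with bounds (46, +inf): OK
No violation found at any node.
Result: Valid BST
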